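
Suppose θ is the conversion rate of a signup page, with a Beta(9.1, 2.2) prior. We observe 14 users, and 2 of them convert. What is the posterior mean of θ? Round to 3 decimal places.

Posterior mean ≈ 0.439

Observing 2 successes and 12 failures updates Beta(9.1, 2.2) by adding the success and failure counts to the two shape parameters: α = 9.1+2 = 11.1, β = 2.2+12 = 14.2.
E[θ | data] = 11.1/(11.1+14.2) = 0.439.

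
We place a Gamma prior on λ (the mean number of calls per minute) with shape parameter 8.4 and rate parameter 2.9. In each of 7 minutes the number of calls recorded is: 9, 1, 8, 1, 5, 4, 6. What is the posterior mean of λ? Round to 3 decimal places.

The Poisson likelihood adds the total count to the shape and the number of exposure periods to the rate. Here ∑xᵢ = 34 and n = 7, so shape 8.4→42.4 and rate 2.9→9.9.
Posterior mean = shape/rate = 42.4/9.9 = 4.283.

Posterior mean ≈ 4.283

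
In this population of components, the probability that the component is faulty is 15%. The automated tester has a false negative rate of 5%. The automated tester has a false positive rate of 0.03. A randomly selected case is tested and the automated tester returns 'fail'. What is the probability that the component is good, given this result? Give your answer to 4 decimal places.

Write H for 'the component is faulty'. Prior odds H:¬H = 0.15/0.85 = 0.17647. For the 'fail' outcome, the likelihood ratio is 0.95/0.03 = 31.667.
Posterior odds = 0.17647 × 31.667 = 5.5882, so P(H|E) = 5.5882/(1+5.5882) = 0.8482. Then P(¬H|E) = 1 − 0.8482 = 0.1518.

P(¬H | E) ≈ 0.1518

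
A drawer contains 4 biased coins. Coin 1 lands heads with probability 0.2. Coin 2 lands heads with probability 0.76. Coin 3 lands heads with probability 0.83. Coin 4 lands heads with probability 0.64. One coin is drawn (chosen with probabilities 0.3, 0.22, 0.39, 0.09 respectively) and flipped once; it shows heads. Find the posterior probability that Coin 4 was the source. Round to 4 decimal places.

Posterior probability ≈ 0.0947

Tabulate prior·likelihood by source: [1] prior 0.3, lik 0.2, product 0.06000; [2] prior 0.22, lik 0.76, product 0.1672; [3] prior 0.39, lik 0.83, product 0.3237; [4] prior 0.09, lik 0.64, product 0.05760.
Normalizing constant = 0.60850; the posterior for Coin 4 is its product over the sum, 0.05760/0.60850 = 0.0947.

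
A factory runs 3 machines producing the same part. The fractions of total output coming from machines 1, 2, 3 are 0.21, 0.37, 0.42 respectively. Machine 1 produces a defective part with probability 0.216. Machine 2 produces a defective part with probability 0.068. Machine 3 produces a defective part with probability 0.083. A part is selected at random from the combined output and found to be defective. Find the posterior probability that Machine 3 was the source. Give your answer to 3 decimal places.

Posterior probability ≈ 0.331

P(defective|M1) = 0.216; P(defective|M2) = 0.068; P(defective|M3) = 0.083.
Prior × likelihood for each source: 0.21·0.216=0.04536, 0.37·0.068=0.02516, 0.42·0.083=0.03486. Summing gives P(defective) = 0.10538.
P(Machine 3 | defective) = 0.03486 / 0.10538 = 0.331.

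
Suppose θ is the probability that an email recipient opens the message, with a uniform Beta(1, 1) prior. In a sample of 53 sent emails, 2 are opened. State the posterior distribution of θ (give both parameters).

Posterior: Beta(3, 52)

The binomial likelihood is conjugate to the Beta prior: with 2 successes and 51 failures, the posterior is Beta(1+2, 1+51) = Beta(3, 52).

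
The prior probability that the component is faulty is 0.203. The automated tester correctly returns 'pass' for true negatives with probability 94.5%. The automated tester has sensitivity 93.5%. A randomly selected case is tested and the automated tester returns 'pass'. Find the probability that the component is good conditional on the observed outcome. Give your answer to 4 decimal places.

Let H be the event that the component is faulty. P(H) = 0.203, so P(¬H) = 0.797. With E the 'pass' result, P(E|H) = 0.065 and P(E|¬H) = 0.945.
P(E) = 0.065·0.203 + 0.945·0.797 = 0.013195 + 0.75316 = 0.76636.
By Bayes' theorem, P(H|E) = 0.013195 / 0.76636 = 0.0172. Hence P(¬H|E) = 1 − 0.0172 = 0.9828.

P(¬H | E) ≈ 0.9828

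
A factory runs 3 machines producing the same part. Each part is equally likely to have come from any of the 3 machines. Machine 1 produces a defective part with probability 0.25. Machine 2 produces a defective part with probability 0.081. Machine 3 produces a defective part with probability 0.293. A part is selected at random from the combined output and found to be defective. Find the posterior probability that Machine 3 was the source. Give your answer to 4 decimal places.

Posterior probability ≈ 0.4696

Tabulate prior·likelihood by source: [1] prior 0.333333, lik 0.25, product 0.08333; [2] prior 0.333333, lik 0.081, product 0.02700; [3] prior 0.333333, lik 0.293, product 0.09767.
Normalizing constant = 0.20800; the posterior for Machine 3 is its product over the sum, 0.09767/0.20800 = 0.4696.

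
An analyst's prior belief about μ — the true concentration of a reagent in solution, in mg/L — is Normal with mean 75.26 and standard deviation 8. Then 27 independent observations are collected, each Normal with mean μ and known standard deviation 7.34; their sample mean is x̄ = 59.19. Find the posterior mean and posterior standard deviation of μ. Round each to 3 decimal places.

Posterior mean ≈ 59.676; posterior SD ≈ 1.391

Prior precision 1/τ₀² = 1/8² = 0.0156250; data precision n/σ² = 27/7.34² = 0.501155.
Posterior precision = 0.0156250 + 0.501155 = 0.516780, giving posterior SD = 1/√0.516780 = 1.391.
Posterior mean = (0.0156250·75.26 + 0.501155·59.19) / 0.516780 = 59.676.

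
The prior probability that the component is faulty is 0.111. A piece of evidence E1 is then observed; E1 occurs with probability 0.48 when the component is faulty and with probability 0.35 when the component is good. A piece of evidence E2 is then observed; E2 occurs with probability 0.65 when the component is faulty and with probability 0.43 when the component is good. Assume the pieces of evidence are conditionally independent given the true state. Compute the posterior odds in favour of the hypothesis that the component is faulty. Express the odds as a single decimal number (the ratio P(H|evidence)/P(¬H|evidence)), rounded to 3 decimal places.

Prior odds = 0.111/(1−0.111) = 0.12486.
Likelihood ratio for E1 = 0.48/0.35 = 1.3714.
Likelihood ratio for E2 = 0.65/0.43 = 1.5116.
Posterior odds = prior odds × LR₁ × LR₂ = 0.25884.

Posterior odds ≈ 0.259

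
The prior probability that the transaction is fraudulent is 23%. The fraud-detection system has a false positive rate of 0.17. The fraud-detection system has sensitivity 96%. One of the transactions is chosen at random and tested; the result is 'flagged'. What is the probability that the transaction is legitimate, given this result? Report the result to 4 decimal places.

Write H for 'the transaction is fraudulent'. Prior odds H:¬H = 0.23/0.77 = 0.29870. For the 'flagged' outcome, the likelihood ratio is 0.96/0.17 = 5.6471.
Posterior odds = 0.29870 × 5.6471 = 1.6868, so P(H|E) = 1.6868/(1+1.6868) = 0.6278. Then P(¬H|E) = 1 − 0.6278 = 0.3722.

P(¬H | E) ≈ 0.3722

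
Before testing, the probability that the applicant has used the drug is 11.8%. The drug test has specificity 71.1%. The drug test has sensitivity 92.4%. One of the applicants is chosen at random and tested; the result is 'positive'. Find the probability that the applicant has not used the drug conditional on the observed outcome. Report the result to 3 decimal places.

Write H for 'the applicant has used the drug'. Prior odds H:¬H = 0.118/0.882 = 0.13379. For the 'positive' outcome, the likelihood ratio is 0.924/0.289 = 3.1972.
Posterior odds = 0.13379 × 3.1972 = 0.42775, so P(H|E) = 0.42775/(1+0.42775) = 0.300. Then P(¬H|E) = 1 − 0.300 = 0.700.

P(¬H | E) ≈ 0.700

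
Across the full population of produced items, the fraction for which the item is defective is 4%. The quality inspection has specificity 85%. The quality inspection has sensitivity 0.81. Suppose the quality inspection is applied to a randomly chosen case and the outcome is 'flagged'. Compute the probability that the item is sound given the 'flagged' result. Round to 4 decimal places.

P(¬H | E) ≈ 0.8163

Let H be the event that the item is defective. P(H) = 0.04, so P(¬H) = 0.96. With E the 'flagged' result, P(E|H) = 0.81 and P(E|¬H) = 0.15.
P(E) = 0.81·0.04 + 0.15·0.96 = 0.032400 + 0.14400 = 0.17640.
By Bayes' theorem, P(H|E) = 0.032400 / 0.17640 = 0.1837. Hence P(¬H|E) = 1 − 0.1837 = 0.8163.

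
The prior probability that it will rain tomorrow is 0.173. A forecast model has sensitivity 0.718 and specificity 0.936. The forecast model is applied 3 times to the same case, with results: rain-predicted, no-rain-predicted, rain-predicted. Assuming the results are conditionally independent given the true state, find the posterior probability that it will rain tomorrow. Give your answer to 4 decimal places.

Posterior P(H) ≈ 0.8880

Let H be the event that it will rain tomorrow; start with P(H) = 0.173. P('rain-predicted'|H) = 0.718, P('rain-predicted'|¬H) = 0.064.
Update on result 1 ('rain-predicted'): P(H) ← 0.718·0.1730 / (0.718·0.1730 + 0.064·0.8270) = 0.12421/0.17714 = 0.7012.
Update on result 2 ('no-rain-predicted'): P(H) ← 0.282·0.7012 / (0.282·0.7012 + 0.936·0.2988) = 0.19774/0.47741 = 0.4142.
Update on result 3 ('rain-predicted'): P(H) ← 0.718·0.4142 / (0.718·0.4142 + 0.064·0.5858) = 0.29739/0.33489 = 0.8880.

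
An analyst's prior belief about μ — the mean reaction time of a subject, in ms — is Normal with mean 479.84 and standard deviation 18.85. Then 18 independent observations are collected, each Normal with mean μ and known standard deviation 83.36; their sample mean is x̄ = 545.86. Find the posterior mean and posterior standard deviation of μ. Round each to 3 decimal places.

Posterior mean ≈ 511.482; posterior SD ≈ 13.602

Prior precision 1/τ₀² = 1/18.85² = 0.00281434; data precision n/σ² = 18/83.36² = 0.00259034.
Posterior precision = 0.00281434 + 0.00259034 = 0.00540469, giving posterior SD = 1/√0.00540469 = 13.602.
Posterior mean = (0.00281434·479.84 + 0.00259034·545.86) / 0.00540469 = 511.482.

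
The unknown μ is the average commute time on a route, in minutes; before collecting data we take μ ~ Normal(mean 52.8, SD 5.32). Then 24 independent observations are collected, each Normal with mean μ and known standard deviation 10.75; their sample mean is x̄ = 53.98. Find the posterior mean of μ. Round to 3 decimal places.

Posterior mean ≈ 53.808

With known σ, the Normal prior is conjugate. Weight on the data is w = (n/σ²)/(n/σ² + 1/τ₀²) = 0.207680/(0.207680+0.0353327) = 0.85461.
Posterior mean = w·x̄ + (1−w)·μ₀ = 0.85461·53.98 + 0.14539·52.8 = 53.808.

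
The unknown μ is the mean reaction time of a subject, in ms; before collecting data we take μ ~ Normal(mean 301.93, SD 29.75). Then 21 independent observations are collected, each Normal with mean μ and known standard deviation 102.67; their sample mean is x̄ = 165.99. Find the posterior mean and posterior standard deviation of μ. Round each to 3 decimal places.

With known σ, the Normal prior is conjugate. Weight on the data is w = (n/σ²)/(n/σ² + 1/τ₀²) = 0.00199220/(0.00199220+0.00112986) = 0.63810.
Posterior mean = w·x̄ + (1−w)·μ₀ = 0.63810·165.99 + 0.36190·301.93 = 215.186. Posterior variance = 1/(0.00199220+0.00112986) = 320.301, so SD = 17.897.

Posterior mean ≈ 215.186; posterior SD ≈ 17.897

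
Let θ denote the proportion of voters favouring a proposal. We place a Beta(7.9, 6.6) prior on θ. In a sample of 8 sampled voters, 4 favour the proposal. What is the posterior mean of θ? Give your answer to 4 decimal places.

Posterior mean ≈ 0.5289

The binomial likelihood is conjugate to the Beta prior: with 4 successes and 4 failures, the posterior is Beta(7.9+4, 6.6+4) = Beta(11.9, 10.6).
Posterior mean = α/(α+β) = 11.9/22.5 = 0.5289.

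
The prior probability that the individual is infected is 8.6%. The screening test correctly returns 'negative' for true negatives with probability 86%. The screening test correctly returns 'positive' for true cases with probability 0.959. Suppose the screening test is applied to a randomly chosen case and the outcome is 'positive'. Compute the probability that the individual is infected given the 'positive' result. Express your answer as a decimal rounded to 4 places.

Write H for 'the individual is infected'. Prior odds H:¬H = 0.086/0.914 = 0.094092. For the 'positive' outcome, the likelihood ratio is 0.959/0.14 = 6.8500.
Posterior odds = 0.094092 × 6.8500 = 0.64453, so P(H|E) = 0.64453/(1+0.64453) = 0.3919.

P(H | E) ≈ 0.3919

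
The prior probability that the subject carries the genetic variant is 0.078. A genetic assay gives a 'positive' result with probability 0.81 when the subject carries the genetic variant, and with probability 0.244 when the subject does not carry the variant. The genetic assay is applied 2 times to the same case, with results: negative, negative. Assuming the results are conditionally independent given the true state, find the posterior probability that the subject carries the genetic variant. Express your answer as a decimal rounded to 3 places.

Posterior P(H) ≈ 0.005

Let H be the event that the subject carries the genetic variant; start with P(H) = 0.078. P('positive'|H) = 0.81, P('positive'|¬H) = 0.244.
Update on result 1 ('negative'): P(H) ← 0.19·0.0780 / (0.19·0.0780 + 0.756·0.9220) = 0.014820/0.71185 = 0.0208.
Update on result 2 ('negative'): P(H) ← 0.19·0.0208 / (0.19·0.0208 + 0.756·0.9792) = 0.0039556/0.74422 = 0.0053.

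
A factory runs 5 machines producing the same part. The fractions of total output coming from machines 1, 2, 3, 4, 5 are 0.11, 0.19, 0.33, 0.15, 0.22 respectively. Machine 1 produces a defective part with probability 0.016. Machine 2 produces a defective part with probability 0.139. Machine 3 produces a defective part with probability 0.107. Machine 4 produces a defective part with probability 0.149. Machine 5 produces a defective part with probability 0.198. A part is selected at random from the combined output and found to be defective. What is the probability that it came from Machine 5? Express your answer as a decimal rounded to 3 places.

Posterior probability ≈ 0.337

P(defective|M1) = 0.016; P(defective|M2) = 0.139; P(defective|M3) = 0.107; P(defective|M4) = 0.149; P(defective|M5) = 0.198.
Prior × likelihood for each source: 0.11·0.016=0.001760, 0.19·0.139=0.02641, 0.33·0.107=0.03531, 0.15·0.149=0.02235, 0.22·0.198=0.04356. Summing gives P(defective) = 0.12939.
P(Machine 5 | defective) = 0.04356 / 0.12939 = 0.337.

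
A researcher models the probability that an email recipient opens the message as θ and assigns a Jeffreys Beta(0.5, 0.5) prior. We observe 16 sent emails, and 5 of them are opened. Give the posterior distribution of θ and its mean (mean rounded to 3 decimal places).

Posterior: Beta(5.5, 11.5); mean ≈ 0.324

The binomial likelihood is conjugate to the Beta prior: with 5 successes and 11 failures, the posterior is Beta(0.5+5, 0.5+11) = Beta(5.5, 11.5).
Posterior mean = α/(α+β) = 5.5/17 = 0.324.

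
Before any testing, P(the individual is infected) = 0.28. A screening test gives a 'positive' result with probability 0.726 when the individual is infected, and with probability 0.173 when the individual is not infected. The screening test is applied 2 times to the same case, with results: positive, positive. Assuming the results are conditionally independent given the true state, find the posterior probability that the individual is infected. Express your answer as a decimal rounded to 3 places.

With H the event that the individual is infected, the joint likelihood of the observed sequence is P(data|H) = 0.726·0.726 = 0.52708 and P(data|¬H) = 0.173·0.173 = 0.029929.
Bayes: P(H|data) = 0.28·0.52708 / (0.28·0.52708 + 0.72·0.029929) = 0.14758/0.16913 = 0.8726.

Posterior P(H) ≈ 0.873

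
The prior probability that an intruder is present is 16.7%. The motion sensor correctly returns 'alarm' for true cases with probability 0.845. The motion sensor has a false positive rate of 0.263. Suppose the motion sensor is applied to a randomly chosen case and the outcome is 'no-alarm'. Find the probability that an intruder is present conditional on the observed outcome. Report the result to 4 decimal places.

P(H | E) ≈ 0.0405

Write H for 'an intruder is present'. Prior odds H:¬H = 0.167/0.833 = 0.20048. For the 'no-alarm' outcome, the likelihood ratio is 0.155/0.737 = 0.21031.
Posterior odds = 0.20048 × 0.21031 = 0.042163, so P(H|E) = 0.042163/(1+0.042163) = 0.0405.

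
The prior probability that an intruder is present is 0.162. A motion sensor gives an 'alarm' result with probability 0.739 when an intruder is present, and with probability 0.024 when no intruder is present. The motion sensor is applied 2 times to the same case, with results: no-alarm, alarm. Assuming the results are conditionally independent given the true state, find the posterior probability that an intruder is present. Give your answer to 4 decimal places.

Let H be the event that an intruder is present; start with P(H) = 0.162. P('alarm'|H) = 0.739, P('alarm'|¬H) = 0.024.
Update on result 1 ('no-alarm'): P(H) ← 0.261·0.1620 / (0.261·0.1620 + 0.976·0.8380) = 0.042282/0.86017 = 0.0492.
Update on result 2 ('alarm'): P(H) ← 0.739·0.0492 / (0.739·0.0492 + 0.024·0.9508) = 0.036326/0.059146 = 0.6142.

Posterior P(H) ≈ 0.6142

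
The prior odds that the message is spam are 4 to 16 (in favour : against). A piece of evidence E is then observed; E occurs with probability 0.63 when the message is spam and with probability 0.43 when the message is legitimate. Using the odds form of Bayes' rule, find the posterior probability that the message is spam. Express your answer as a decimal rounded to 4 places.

Posterior probability ≈ 0.2681

Prior odds = 4/16 = 0.25000. In log-odds, ln(0.25000) = -1.3863.
Add log likelihood ratio: ln(1.4651) = 0.38193.
Posterior log-odds = -1.0044, so posterior odds = exp(-1.0044) = 0.36628. Converting, P(H|E) = 0.36628/1.3663 = 0.2681.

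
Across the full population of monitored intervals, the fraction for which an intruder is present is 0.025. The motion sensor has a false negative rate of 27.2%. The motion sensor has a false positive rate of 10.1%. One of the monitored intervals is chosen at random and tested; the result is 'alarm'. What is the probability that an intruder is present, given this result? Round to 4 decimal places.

P(H | E) ≈ 0.1560

Let H be the event that an intruder is present. P(H) = 0.025, so P(¬H) = 0.975. With E the 'alarm' result, P(E|H) = 0.728 and P(E|¬H) = 0.101.
P(E) = 0.728·0.025 + 0.101·0.975 = 0.018200 + 0.098475 = 0.11668.
By Bayes' theorem, P(H|E) = 0.018200 / 0.11668 = 0.1560.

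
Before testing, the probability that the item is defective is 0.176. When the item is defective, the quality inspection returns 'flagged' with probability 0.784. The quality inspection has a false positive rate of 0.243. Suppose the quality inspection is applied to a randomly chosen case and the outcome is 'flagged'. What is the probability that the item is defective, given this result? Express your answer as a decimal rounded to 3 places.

Write H for 'the item is defective'. Prior odds H:¬H = 0.176/0.824 = 0.21359. For the 'flagged' outcome, the likelihood ratio is 0.784/0.243 = 3.2263.
Posterior odds = 0.21359 × 3.2263 = 0.68912, so P(H|E) = 0.68912/(1+0.68912) = 0.408.

P(H | E) ≈ 0.408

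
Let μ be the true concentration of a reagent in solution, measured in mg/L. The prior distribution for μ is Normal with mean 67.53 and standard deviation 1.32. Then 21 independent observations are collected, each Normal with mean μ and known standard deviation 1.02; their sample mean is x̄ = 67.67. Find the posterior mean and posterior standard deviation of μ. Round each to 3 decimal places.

Prior precision 1/τ₀² = 1/1.32² = 0.573921; data precision n/σ² = 21/1.02² = 20.1845.
Posterior precision = 0.573921 + 20.1845 = 20.7585, giving posterior SD = 1/√20.7585 = 0.219.
Posterior mean = (0.573921·67.53 + 20.1845·67.67) / 20.7585 = 67.666.

Posterior mean ≈ 67.666; posterior SD ≈ 0.219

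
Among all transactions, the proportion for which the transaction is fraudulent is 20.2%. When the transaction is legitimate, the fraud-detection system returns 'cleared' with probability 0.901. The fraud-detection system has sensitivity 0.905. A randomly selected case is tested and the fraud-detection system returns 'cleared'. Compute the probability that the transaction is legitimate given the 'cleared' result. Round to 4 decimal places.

P(¬H | E) ≈ 0.9740

Let H be the event that the transaction is fraudulent. P(H) = 0.202, so P(¬H) = 0.798. With E the 'cleared' result, P(E|H) = 0.095 and P(E|¬H) = 0.901.
P(E) = 0.095·0.202 + 0.901·0.798 = 0.019190 + 0.71900 = 0.73819.
By Bayes' theorem, P(H|E) = 0.019190 / 0.73819 = 0.0260. Hence P(¬H|E) = 1 − 0.0260 = 0.9740.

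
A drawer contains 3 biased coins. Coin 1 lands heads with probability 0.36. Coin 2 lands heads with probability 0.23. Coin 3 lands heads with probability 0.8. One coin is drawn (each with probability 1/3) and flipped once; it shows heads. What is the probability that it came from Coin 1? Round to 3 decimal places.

Posterior probability ≈ 0.259

P(heads|C1) = 0.36; P(heads|C2) = 0.23; P(heads|C3) = 0.8.
Prior × likelihood for each source: 0.333333·0.36=0.1200, 0.333333·0.23=0.07667, 0.333333·0.8=0.2667. Summing gives P(heads) = 0.46333.
P(Coin 1 | heads) = 0.1200 / 0.46333 = 0.259.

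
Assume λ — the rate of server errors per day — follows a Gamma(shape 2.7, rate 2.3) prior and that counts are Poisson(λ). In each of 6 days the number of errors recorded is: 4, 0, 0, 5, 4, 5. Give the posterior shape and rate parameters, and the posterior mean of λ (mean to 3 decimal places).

The Poisson likelihood adds the total count to the shape and the number of exposure periods to the rate. Here ∑xᵢ = 18 and n = 6, so shape 2.7→20.7 and rate 2.3→8.3.
Posterior mean = shape/rate = 20.7/8.3 = 2.494.

Posterior: Gamma(shape=20.7, rate=8.3); mean ≈ 2.494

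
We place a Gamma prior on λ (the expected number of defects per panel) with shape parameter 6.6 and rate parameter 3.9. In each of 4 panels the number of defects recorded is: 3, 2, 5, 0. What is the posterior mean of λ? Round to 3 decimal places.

The Poisson likelihood adds the total count to the shape and the number of exposure periods to the rate. Here ∑xᵢ = 10 and n = 4, so shape 6.6→16.6 and rate 3.9→7.9.
E[λ | data] = 16.6/7.9 = 2.101.

Posterior mean ≈ 2.101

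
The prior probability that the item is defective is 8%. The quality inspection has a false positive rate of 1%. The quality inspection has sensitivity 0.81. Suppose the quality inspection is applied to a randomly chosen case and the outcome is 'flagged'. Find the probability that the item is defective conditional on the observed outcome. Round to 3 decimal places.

P(H | E) ≈ 0.876

Write H for 'the item is defective'. Prior odds H:¬H = 0.08/0.92 = 0.086957. For the 'flagged' outcome, the likelihood ratio is 0.81/0.01 = 81.000.
Posterior odds = 0.086957 × 81.000 = 7.0435, so P(H|E) = 7.0435/(1+7.0435) = 0.876.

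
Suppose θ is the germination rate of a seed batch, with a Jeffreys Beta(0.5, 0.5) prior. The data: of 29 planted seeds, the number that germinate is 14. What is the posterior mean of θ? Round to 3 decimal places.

Posterior mean ≈ 0.483

The binomial likelihood is conjugate to the Beta prior: with 14 successes and 15 failures, the posterior is Beta(0.5+14, 0.5+15) = Beta(14.5, 15.5).
E[θ | data] = 14.5/(14.5+15.5) = 0.483.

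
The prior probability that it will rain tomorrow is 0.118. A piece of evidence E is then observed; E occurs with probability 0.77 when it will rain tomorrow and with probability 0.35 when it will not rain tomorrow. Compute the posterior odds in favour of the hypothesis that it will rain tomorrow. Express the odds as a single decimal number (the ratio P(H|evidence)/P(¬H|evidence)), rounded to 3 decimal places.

Posterior odds ≈ 0.294

Prior odds = 0.118/(1−0.118) = 0.13379. In log-odds, ln(0.13379) = -2.0115.
Add log likelihood ratio: ln(2.2000) = 0.78846.
Posterior log-odds = -1.2231, so posterior odds = exp(-1.2231) = 0.29433.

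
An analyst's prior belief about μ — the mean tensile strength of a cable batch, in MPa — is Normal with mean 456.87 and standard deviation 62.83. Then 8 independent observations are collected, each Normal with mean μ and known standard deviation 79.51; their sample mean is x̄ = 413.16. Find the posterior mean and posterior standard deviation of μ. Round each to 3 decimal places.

Posterior mean ≈ 420.450; posterior SD ≈ 25.660

With known σ, the Normal prior is conjugate. Weight on the data is w = (n/σ²)/(n/σ² + 1/τ₀²) = 0.00126545/(0.00126545+0.00025332) = 0.83321.
Posterior mean = w·x̄ + (1−w)·μ₀ = 0.83321·413.16 + 0.16679·456.87 = 420.450. Posterior variance = 1/(0.00126545+0.00025332) = 658.427, so SD = 25.660.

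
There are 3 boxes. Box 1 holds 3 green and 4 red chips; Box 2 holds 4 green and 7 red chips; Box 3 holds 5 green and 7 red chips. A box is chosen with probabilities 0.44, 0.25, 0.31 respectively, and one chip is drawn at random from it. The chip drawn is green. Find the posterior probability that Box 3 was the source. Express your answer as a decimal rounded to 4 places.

Posterior probability ≈ 0.3161

Tabulate prior·likelihood by source: [1] prior 0.44, lik 0.4286, product 0.1886; [2] prior 0.25, lik 0.3636, product 0.09091; [3] prior 0.31, lik 0.4167, product 0.1292.
Normalizing constant = 0.40865; the posterior for Box 3 is its product over the sum, 0.1292/0.40865 = 0.3161.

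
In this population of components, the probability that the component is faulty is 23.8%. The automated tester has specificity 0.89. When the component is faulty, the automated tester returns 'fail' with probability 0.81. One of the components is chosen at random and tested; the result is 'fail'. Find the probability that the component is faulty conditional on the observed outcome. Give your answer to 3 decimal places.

Write H for 'the component is faulty'. Prior odds H:¬H = 0.238/0.762 = 0.31234. For the 'fail' outcome, the likelihood ratio is 0.81/0.11 = 7.3636.
Posterior odds = 0.31234 × 7.3636 = 2.2999, so P(H|E) = 2.2999/(1+2.2999) = 0.697.

P(H | E) ≈ 0.697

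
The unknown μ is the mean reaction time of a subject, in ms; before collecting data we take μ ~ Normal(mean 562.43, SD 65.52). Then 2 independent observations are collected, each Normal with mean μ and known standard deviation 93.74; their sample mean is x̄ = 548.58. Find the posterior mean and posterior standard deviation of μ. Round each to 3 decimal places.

Posterior mean ≈ 555.585; posterior SD ≈ 46.597

With known σ, the Normal prior is conjugate. Weight on the data is w = (n/σ²)/(n/σ² + 1/τ₀²) = 0.00022760/(0.00022760+0.00023294) = 0.49420.
Posterior mean = w·x̄ + (1−w)·μ₀ = 0.49420·548.58 + 0.50580·562.43 = 555.585. Posterior variance = 1/(0.00022760+0.00023294) = 2171.32, so SD = 46.597.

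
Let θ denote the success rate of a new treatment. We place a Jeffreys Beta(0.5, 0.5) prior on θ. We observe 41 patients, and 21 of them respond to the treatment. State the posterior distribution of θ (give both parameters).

Observing 21 successes and 20 failures updates Beta(0.5, 0.5) by adding the success and failure counts to the two shape parameters: α = 0.5+21 = 21.5, β = 0.5+20 = 20.5.

Posterior: Beta(21.5, 20.5)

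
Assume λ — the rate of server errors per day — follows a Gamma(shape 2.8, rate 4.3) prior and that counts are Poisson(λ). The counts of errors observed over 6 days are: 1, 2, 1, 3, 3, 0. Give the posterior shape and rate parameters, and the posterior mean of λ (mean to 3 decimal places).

Posterior: Gamma(shape=12.8, rate=10.3); mean ≈ 1.243

The Poisson likelihood adds the total count to the shape and the number of exposure periods to the rate. Here ∑xᵢ = 10 and n = 6, so shape 2.8→12.8 and rate 4.3→10.3.
Posterior mean = shape/rate = 12.8/10.3 = 1.243.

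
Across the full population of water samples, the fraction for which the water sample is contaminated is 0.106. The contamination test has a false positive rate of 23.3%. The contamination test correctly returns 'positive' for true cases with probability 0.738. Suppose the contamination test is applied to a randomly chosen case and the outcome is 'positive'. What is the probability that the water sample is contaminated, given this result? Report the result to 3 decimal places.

P(H | E) ≈ 0.273

Write H for 'the water sample is contaminated'. Prior odds H:¬H = 0.106/0.894 = 0.11857. For the 'positive' outcome, the likelihood ratio is 0.738/0.233 = 3.1674.
Posterior odds = 0.11857 × 3.1674 = 0.37555, so P(H|E) = 0.37555/(1+0.37555) = 0.273.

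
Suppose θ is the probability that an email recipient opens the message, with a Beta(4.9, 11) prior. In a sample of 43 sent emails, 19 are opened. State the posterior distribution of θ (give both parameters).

The binomial likelihood is conjugate to the Beta prior: with 19 successes and 24 failures, the posterior is Beta(4.9+19, 11+24) = Beta(23.9, 35).

Posterior: Beta(23.9, 35)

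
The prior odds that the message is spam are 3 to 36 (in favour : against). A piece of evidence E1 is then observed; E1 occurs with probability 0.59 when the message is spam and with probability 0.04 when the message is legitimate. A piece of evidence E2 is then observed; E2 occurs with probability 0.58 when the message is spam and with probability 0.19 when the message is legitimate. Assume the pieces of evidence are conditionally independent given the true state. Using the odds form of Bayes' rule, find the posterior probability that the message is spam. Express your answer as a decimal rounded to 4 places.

Prior odds = 3/36 = 0.083333.
Likelihood ratio for E1 = 0.59/0.04 = 14.750.
Likelihood ratio for E2 = 0.58/0.19 = 3.0526.
Posterior odds = prior odds × LR₁ × LR₂ = 3.7522.
Posterior probability = odds/(1+odds) = 3.7522/4.7522 = 0.7896.

Posterior probability ≈ 0.7896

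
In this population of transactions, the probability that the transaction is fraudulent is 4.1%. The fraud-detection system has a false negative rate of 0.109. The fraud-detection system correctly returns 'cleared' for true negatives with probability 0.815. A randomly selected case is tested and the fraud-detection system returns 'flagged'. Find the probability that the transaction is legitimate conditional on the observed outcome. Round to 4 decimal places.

P(¬H | E) ≈ 0.8293

Write H for 'the transaction is fraudulent'. Prior odds H:¬H = 0.041/0.959 = 0.042753. For the 'flagged' outcome, the likelihood ratio is 0.891/0.185 = 4.8162.
Posterior odds = 0.042753 × 4.8162 = 0.20591, so P(H|E) = 0.20591/(1+0.20591) = 0.1707. Then P(¬H|E) = 1 − 0.1707 = 0.8293.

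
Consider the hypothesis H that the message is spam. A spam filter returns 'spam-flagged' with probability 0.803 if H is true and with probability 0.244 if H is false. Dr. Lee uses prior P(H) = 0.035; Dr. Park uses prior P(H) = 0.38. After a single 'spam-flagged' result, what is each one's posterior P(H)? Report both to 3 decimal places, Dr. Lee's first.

Dr. Lee: 0.107; Dr. Park: 0.669

The likelihood ratio for a 'spam-flagged' result is 0.803/0.244 = 3.2910.
Dr. Lee: prior odds 0.035/0.965 = 0.036269; posterior odds 0.11936; posterior probability 0.107.
Dr. Park: prior odds 0.38/0.62 = 0.61290; posterior odds 2.0171; posterior probability 0.669.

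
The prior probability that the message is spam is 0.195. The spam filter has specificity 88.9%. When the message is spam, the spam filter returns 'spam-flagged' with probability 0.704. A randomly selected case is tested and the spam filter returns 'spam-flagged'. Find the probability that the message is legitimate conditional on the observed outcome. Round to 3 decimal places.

Let H be the event that the message is spam. P(H) = 0.195, so P(¬H) = 0.805. With E the 'spam-flagged' result, P(E|H) = 0.704 and P(E|¬H) = 0.111.
P(E) = 0.704·0.195 + 0.111·0.805 = 0.13728 + 0.089355 = 0.22663.
By Bayes' theorem, P(H|E) = 0.13728 / 0.22663 = 0.606. Hence P(¬H|E) = 1 − 0.606 = 0.394.

P(¬H | E) ≈ 0.394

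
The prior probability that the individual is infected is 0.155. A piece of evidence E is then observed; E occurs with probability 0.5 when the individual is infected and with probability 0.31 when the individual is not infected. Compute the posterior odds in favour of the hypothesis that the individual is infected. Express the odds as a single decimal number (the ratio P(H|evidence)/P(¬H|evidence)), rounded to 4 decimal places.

Prior odds = 0.155/(1−0.155) = 0.18343. In log-odds, ln(0.18343) = -1.6959.
Add log likelihood ratio: ln(1.6129) = 0.47804.
Posterior log-odds = -1.2179, so posterior odds = exp(-1.2179) = 0.29586.

Posterior odds ≈ 0.2959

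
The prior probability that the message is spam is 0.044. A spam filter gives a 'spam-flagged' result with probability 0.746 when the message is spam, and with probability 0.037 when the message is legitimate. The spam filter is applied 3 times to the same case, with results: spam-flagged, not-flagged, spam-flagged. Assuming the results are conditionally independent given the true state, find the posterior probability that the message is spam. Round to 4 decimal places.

With H the event that the message is spam, the joint likelihood of the observed sequence is P(data|H) = 0.746·0.254·0.746 = 0.14136 and P(data|¬H) = 0.037·0.963·0.037 = 0.0013183.
Bayes: P(H|data) = 0.044·0.14136 / (0.044·0.14136 + 0.956·0.0013183) = 0.0062196/0.0074800 = 0.8315.

Posterior P(H) ≈ 0.8315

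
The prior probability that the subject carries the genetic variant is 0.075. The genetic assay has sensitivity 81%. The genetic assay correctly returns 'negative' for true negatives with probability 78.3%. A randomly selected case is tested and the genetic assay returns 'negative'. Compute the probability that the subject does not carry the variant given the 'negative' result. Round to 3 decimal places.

Write H for 'the subject carries the genetic variant'. Prior odds H:¬H = 0.075/0.925 = 0.081081. For the 'negative' outcome, the likelihood ratio is 0.19/0.783 = 0.24266.
Posterior odds = 0.081081 × 0.24266 = 0.019675, so P(H|E) = 0.019675/(1+0.019675) = 0.019. Then P(¬H|E) = 1 − 0.019 = 0.981.

P(¬H | E) ≈ 0.981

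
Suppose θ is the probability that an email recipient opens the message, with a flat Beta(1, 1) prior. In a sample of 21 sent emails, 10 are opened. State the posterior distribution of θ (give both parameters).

Posterior: Beta(11, 12)

Observing 10 successes and 11 failures updates Beta(1, 1) by adding the success and failure counts to the two shape parameters: α = 1+10 = 11, β = 1+11 = 12.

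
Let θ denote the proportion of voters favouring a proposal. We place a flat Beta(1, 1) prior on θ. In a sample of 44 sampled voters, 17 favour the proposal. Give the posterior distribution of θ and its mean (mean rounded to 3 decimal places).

Observing 17 successes and 27 failures updates Beta(1, 1) by adding the success and failure counts to the two shape parameters: α = 1+17 = 18, β = 1+27 = 28.
Posterior mean = α/(α+β) = 18/46 = 0.391.

Posterior: Beta(18, 28); mean ≈ 0.391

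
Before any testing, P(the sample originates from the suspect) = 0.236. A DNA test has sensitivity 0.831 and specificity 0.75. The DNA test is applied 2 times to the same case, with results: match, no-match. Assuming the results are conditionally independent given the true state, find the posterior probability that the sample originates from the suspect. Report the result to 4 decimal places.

Posterior P(H) ≈ 0.1879

With H the event that the sample originates from the suspect, the joint likelihood of the observed sequence is P(data|H) = 0.831·0.169 = 0.14044 and P(data|¬H) = 0.25·0.75 = 0.18750.
Bayes: P(H|data) = 0.236·0.14044 / (0.236·0.14044 + 0.764·0.18750) = 0.033144/0.17639 = 0.1879.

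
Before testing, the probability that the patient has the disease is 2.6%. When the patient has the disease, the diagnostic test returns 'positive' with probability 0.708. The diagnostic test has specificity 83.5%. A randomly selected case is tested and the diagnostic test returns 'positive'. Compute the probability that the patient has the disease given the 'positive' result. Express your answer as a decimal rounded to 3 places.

Let H be the event that the patient has the disease. P(H) = 0.026, so P(¬H) = 0.974. With E the 'positive' result, P(E|H) = 0.708 and P(E|¬H) = 0.165.
P(E) = 0.708·0.026 + 0.165·0.974 = 0.018408 + 0.16071 = 0.17912.
By Bayes' theorem, P(H|E) = 0.018408 / 0.17912 = 0.103.

P(H | E) ≈ 0.103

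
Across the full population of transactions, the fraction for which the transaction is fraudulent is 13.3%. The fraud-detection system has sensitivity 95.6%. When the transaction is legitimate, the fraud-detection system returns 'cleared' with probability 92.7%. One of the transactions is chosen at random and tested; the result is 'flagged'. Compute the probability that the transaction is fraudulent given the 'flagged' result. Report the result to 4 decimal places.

P(H | E) ≈ 0.6677

Let H be the event that the transaction is fraudulent. P(H) = 0.133, so P(¬H) = 0.867. With E the 'flagged' result, P(E|H) = 0.956 and P(E|¬H) = 0.073.
P(E) = 0.956·0.133 + 0.073·0.867 = 0.12715 + 0.063291 = 0.19044.
By Bayes' theorem, P(H|E) = 0.12715 / 0.19044 = 0.6677.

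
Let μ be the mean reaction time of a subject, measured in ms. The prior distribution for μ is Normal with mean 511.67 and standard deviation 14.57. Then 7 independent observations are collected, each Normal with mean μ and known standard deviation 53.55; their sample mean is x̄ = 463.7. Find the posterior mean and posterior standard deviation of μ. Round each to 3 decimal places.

Posterior mean ≈ 495.297; posterior SD ≈ 11.825

Prior precision 1/τ₀² = 1/14.57² = 0.00471065; data precision n/σ² = 7/53.55² = 0.00244106.
Posterior precision = 0.00471065 + 0.00244106 = 0.00715171, giving posterior SD = 1/√0.00715171 = 11.825.
Posterior mean = (0.00471065·511.67 + 0.00244106·463.7) / 0.00715171 = 495.297.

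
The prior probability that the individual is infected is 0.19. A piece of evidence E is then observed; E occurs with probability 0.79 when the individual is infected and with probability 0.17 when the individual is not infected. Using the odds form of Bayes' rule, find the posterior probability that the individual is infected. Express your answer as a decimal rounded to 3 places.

Prior odds = 0.19/(1−0.19) = 0.23457.
Likelihood ratio for E = 0.79/0.17 = 4.6471.
Posterior odds = prior odds × LR = 1.0901.
Posterior probability = odds/(1+odds) = 1.0901/2.0901 = 0.522.

Posterior probability ≈ 0.522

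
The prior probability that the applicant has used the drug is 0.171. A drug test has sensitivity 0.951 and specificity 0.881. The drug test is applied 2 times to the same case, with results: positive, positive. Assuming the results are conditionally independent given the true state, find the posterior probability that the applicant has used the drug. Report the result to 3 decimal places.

Posterior P(H) ≈ 0.929

Let H be the event that the applicant has used the drug; start with P(H) = 0.171. P('positive'|H) = 0.951, P('positive'|¬H) = 0.119.
Update on result 1 ('positive'): P(H) ← 0.951·0.1710 / (0.951·0.1710 + 0.119·0.8290) = 0.16262/0.26127 = 0.6224.
Update on result 2 ('positive'): P(H) ← 0.951·0.6224 / (0.951·0.6224 + 0.119·0.3776) = 0.59192/0.63685 = 0.9294.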